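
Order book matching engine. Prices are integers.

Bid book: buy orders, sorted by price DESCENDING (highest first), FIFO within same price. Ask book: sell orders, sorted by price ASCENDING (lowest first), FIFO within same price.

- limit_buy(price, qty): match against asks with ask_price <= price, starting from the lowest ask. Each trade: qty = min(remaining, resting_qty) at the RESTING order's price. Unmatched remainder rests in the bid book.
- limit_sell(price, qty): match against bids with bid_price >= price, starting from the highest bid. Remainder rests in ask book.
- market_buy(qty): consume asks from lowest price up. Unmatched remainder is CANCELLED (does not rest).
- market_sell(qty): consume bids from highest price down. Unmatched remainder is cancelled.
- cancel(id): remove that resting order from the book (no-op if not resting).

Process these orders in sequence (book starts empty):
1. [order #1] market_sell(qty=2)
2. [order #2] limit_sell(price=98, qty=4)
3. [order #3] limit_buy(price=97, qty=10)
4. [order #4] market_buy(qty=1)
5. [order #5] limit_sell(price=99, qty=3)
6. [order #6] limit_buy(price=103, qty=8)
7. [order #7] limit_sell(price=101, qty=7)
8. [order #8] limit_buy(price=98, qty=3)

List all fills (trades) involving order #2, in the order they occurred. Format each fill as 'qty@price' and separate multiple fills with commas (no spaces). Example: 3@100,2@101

After op 1 [order #1] market_sell(qty=2): fills=none; bids=[-] asks=[-]
After op 2 [order #2] limit_sell(price=98, qty=4): fills=none; bids=[-] asks=[#2:4@98]
After op 3 [order #3] limit_buy(price=97, qty=10): fills=none; bids=[#3:10@97] asks=[#2:4@98]
After op 4 [order #4] market_buy(qty=1): fills=#4x#2:1@98; bids=[#3:10@97] asks=[#2:3@98]
After op 5 [order #5] limit_sell(price=99, qty=3): fills=none; bids=[#3:10@97] asks=[#2:3@98 #5:3@99]
After op 6 [order #6] limit_buy(price=103, qty=8): fills=#6x#2:3@98 #6x#5:3@99; bids=[#6:2@103 #3:10@97] asks=[-]
After op 7 [order #7] limit_sell(price=101, qty=7): fills=#6x#7:2@103; bids=[#3:10@97] asks=[#7:5@101]
After op 8 [order #8] limit_buy(price=98, qty=3): fills=none; bids=[#8:3@98 #3:10@97] asks=[#7:5@101]

Answer: 1@98,3@98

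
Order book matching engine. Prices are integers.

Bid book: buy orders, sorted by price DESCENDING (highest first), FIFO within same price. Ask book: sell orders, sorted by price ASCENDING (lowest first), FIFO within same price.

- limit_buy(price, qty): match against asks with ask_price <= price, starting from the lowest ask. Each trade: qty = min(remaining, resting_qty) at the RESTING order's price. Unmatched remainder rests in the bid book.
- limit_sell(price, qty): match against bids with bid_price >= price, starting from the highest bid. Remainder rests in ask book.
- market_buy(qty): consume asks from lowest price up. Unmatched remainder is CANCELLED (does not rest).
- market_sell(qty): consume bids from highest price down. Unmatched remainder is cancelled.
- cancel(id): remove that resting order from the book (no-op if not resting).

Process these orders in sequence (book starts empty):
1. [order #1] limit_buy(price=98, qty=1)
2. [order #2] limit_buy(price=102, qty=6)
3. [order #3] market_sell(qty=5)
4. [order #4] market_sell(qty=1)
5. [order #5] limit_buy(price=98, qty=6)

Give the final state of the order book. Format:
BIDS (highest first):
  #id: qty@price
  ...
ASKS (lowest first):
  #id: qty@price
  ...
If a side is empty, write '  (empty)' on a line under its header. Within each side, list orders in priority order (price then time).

Answer: BIDS (highest first):
  #1: 1@98
  #5: 6@98
ASKS (lowest first):
  (empty)

Derivation:
After op 1 [order #1] limit_buy(price=98, qty=1): fills=none; bids=[#1:1@98] asks=[-]
After op 2 [order #2] limit_buy(price=102, qty=6): fills=none; bids=[#2:6@102 #1:1@98] asks=[-]
After op 3 [order #3] market_sell(qty=5): fills=#2x#3:5@102; bids=[#2:1@102 #1:1@98] asks=[-]
After op 4 [order #4] market_sell(qty=1): fills=#2x#4:1@102; bids=[#1:1@98] asks=[-]
After op 5 [order #5] limit_buy(price=98, qty=6): fills=none; bids=[#1:1@98 #5:6@98] asks=[-]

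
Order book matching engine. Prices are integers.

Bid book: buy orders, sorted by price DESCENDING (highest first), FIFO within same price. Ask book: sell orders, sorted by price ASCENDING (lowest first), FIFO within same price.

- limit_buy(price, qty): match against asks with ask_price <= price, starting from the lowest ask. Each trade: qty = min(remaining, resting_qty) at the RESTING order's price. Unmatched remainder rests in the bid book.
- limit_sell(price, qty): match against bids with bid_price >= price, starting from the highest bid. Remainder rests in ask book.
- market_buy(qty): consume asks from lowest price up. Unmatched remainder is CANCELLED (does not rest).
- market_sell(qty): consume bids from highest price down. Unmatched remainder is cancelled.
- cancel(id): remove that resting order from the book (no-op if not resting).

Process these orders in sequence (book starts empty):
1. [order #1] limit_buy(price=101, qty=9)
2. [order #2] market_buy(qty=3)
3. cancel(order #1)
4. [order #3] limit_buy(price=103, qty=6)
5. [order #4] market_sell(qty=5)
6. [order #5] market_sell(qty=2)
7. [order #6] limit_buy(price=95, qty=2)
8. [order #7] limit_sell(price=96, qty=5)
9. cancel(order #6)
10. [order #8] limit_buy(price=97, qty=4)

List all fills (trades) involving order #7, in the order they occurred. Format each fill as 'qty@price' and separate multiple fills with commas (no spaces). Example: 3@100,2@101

After op 1 [order #1] limit_buy(price=101, qty=9): fills=none; bids=[#1:9@101] asks=[-]
After op 2 [order #2] market_buy(qty=3): fills=none; bids=[#1:9@101] asks=[-]
After op 3 cancel(order #1): fills=none; bids=[-] asks=[-]
After op 4 [order #3] limit_buy(price=103, qty=6): fills=none; bids=[#3:6@103] asks=[-]
After op 5 [order #4] market_sell(qty=5): fills=#3x#4:5@103; bids=[#3:1@103] asks=[-]
After op 6 [order #5] market_sell(qty=2): fills=#3x#5:1@103; bids=[-] asks=[-]
After op 7 [order #6] limit_buy(price=95, qty=2): fills=none; bids=[#6:2@95] asks=[-]
After op 8 [order #7] limit_sell(price=96, qty=5): fills=none; bids=[#6:2@95] asks=[#7:5@96]
After op 9 cancel(order #6): fills=none; bids=[-] asks=[#7:5@96]
After op 10 [order #8] limit_buy(price=97, qty=4): fills=#8x#7:4@96; bids=[-] asks=[#7:1@96]

Answer: 4@96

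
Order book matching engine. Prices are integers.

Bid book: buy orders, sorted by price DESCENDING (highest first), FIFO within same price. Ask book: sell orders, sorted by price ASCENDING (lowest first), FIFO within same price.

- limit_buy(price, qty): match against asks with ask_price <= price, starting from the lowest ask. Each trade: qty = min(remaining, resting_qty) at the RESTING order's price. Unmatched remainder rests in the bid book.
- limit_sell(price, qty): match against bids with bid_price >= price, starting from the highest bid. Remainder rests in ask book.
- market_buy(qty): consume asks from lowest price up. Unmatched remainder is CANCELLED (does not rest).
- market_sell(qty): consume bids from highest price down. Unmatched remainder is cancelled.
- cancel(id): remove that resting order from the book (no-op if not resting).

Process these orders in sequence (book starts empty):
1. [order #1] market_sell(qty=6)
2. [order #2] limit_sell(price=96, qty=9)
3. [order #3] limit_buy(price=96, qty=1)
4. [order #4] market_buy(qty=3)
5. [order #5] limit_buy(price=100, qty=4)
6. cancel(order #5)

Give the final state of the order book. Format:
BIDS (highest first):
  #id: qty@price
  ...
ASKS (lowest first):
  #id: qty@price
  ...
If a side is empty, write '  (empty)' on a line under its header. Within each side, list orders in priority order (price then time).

After op 1 [order #1] market_sell(qty=6): fills=none; bids=[-] asks=[-]
After op 2 [order #2] limit_sell(price=96, qty=9): fills=none; bids=[-] asks=[#2:9@96]
After op 3 [order #3] limit_buy(price=96, qty=1): fills=#3x#2:1@96; bids=[-] asks=[#2:8@96]
After op 4 [order #4] market_buy(qty=3): fills=#4x#2:3@96; bids=[-] asks=[#2:5@96]
After op 5 [order #5] limit_buy(price=100, qty=4): fills=#5x#2:4@96; bids=[-] asks=[#2:1@96]
After op 6 cancel(order #5): fills=none; bids=[-] asks=[#2:1@96]

Answer: BIDS (highest first):
  (empty)
ASKS (lowest first):
  #2: 1@96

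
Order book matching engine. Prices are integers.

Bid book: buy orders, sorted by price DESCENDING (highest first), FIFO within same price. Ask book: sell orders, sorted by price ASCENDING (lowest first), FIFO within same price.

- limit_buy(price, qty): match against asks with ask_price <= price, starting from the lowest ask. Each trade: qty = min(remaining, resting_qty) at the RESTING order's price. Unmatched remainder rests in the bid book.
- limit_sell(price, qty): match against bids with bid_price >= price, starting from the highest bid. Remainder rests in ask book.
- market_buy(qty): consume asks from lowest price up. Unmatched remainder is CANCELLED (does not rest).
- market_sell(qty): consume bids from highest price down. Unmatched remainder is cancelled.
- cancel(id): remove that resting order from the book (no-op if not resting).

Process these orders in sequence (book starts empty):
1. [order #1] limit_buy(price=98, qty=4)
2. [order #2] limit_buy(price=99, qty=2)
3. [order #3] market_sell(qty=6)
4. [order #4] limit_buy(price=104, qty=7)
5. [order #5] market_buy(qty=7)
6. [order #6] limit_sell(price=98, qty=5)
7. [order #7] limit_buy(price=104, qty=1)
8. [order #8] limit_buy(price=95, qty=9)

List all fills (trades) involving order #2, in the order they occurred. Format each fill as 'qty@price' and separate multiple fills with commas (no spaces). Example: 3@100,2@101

After op 1 [order #1] limit_buy(price=98, qty=4): fills=none; bids=[#1:4@98] asks=[-]
After op 2 [order #2] limit_buy(price=99, qty=2): fills=none; bids=[#2:2@99 #1:4@98] asks=[-]
After op 3 [order #3] market_sell(qty=6): fills=#2x#3:2@99 #1x#3:4@98; bids=[-] asks=[-]
After op 4 [order #4] limit_buy(price=104, qty=7): fills=none; bids=[#4:7@104] asks=[-]
After op 5 [order #5] market_buy(qty=7): fills=none; bids=[#4:7@104] asks=[-]
After op 6 [order #6] limit_sell(price=98, qty=5): fills=#4x#6:5@104; bids=[#4:2@104] asks=[-]
After op 7 [order #7] limit_buy(price=104, qty=1): fills=none; bids=[#4:2@104 #7:1@104] asks=[-]
After op 8 [order #8] limit_buy(price=95, qty=9): fills=none; bids=[#4:2@104 #7:1@104 #8:9@95] asks=[-]

Answer: 2@99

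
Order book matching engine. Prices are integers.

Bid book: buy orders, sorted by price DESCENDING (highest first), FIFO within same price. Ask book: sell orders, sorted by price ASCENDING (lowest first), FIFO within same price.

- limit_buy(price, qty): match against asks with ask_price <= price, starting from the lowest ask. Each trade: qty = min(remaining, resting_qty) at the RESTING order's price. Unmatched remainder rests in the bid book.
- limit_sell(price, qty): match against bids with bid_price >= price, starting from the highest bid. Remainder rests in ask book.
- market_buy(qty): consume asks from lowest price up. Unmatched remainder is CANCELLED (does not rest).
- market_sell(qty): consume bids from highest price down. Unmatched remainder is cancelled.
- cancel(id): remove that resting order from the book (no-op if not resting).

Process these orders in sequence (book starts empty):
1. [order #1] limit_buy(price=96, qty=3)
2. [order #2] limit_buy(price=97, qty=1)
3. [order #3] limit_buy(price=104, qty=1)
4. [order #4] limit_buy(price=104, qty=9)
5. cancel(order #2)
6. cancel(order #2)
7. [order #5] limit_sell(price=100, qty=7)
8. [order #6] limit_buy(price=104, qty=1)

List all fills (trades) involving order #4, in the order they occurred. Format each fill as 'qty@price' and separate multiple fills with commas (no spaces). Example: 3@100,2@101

Answer: 6@104

Derivation:
After op 1 [order #1] limit_buy(price=96, qty=3): fills=none; bids=[#1:3@96] asks=[-]
After op 2 [order #2] limit_buy(price=97, qty=1): fills=none; bids=[#2:1@97 #1:3@96] asks=[-]
After op 3 [order #3] limit_buy(price=104, qty=1): fills=none; bids=[#3:1@104 #2:1@97 #1:3@96] asks=[-]
After op 4 [order #4] limit_buy(price=104, qty=9): fills=none; bids=[#3:1@104 #4:9@104 #2:1@97 #1:3@96] asks=[-]
After op 5 cancel(order #2): fills=none; bids=[#3:1@104 #4:9@104 #1:3@96] asks=[-]
After op 6 cancel(order #2): fills=none; bids=[#3:1@104 #4:9@104 #1:3@96] asks=[-]
After op 7 [order #5] limit_sell(price=100, qty=7): fills=#3x#5:1@104 #4x#5:6@104; bids=[#4:3@104 #1:3@96] asks=[-]
After op 8 [order #6] limit_buy(price=104, qty=1): fills=none; bids=[#4:3@104 #6:1@104 #1:3@96] asks=[-]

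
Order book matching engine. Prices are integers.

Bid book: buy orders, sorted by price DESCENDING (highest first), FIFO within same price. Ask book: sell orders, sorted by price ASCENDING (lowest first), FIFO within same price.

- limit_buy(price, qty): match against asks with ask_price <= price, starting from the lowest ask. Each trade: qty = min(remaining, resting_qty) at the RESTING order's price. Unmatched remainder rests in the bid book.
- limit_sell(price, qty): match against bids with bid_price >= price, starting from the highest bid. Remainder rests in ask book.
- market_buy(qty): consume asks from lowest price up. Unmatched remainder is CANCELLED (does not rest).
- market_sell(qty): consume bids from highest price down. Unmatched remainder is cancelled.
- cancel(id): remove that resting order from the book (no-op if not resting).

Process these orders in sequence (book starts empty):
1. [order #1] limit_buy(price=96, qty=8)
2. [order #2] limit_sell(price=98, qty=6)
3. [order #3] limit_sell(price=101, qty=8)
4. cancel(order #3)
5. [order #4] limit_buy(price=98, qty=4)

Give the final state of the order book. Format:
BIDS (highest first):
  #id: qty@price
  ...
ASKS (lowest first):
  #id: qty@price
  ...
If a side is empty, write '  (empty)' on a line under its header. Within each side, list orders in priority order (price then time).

Answer: BIDS (highest first):
  #1: 8@96
ASKS (lowest first):
  #2: 2@98

Derivation:
After op 1 [order #1] limit_buy(price=96, qty=8): fills=none; bids=[#1:8@96] asks=[-]
After op 2 [order #2] limit_sell(price=98, qty=6): fills=none; bids=[#1:8@96] asks=[#2:6@98]
After op 3 [order #3] limit_sell(price=101, qty=8): fills=none; bids=[#1:8@96] asks=[#2:6@98 #3:8@101]
After op 4 cancel(order #3): fills=none; bids=[#1:8@96] asks=[#2:6@98]
After op 5 [order #4] limit_buy(price=98, qty=4): fills=#4x#2:4@98; bids=[#1:8@96] asks=[#2:2@98]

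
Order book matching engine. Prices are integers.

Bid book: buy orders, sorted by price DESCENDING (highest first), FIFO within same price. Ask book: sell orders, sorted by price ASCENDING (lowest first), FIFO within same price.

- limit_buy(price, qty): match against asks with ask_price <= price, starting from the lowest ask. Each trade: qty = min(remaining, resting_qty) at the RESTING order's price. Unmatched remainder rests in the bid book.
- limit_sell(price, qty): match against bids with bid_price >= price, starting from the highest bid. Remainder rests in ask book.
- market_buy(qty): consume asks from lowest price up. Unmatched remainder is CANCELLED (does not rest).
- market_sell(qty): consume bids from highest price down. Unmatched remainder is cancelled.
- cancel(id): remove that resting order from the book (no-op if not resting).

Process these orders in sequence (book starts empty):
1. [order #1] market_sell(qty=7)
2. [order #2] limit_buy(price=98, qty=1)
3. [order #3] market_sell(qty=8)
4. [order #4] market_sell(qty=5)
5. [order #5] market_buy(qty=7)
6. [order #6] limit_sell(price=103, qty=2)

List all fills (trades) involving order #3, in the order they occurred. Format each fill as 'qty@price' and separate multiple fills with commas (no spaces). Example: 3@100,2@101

After op 1 [order #1] market_sell(qty=7): fills=none; bids=[-] asks=[-]
After op 2 [order #2] limit_buy(price=98, qty=1): fills=none; bids=[#2:1@98] asks=[-]
After op 3 [order #3] market_sell(qty=8): fills=#2x#3:1@98; bids=[-] asks=[-]
After op 4 [order #4] market_sell(qty=5): fills=none; bids=[-] asks=[-]
After op 5 [order #5] market_buy(qty=7): fills=none; bids=[-] asks=[-]
After op 6 [order #6] limit_sell(price=103, qty=2): fills=none; bids=[-] asks=[#6:2@103]

Answer: 1@98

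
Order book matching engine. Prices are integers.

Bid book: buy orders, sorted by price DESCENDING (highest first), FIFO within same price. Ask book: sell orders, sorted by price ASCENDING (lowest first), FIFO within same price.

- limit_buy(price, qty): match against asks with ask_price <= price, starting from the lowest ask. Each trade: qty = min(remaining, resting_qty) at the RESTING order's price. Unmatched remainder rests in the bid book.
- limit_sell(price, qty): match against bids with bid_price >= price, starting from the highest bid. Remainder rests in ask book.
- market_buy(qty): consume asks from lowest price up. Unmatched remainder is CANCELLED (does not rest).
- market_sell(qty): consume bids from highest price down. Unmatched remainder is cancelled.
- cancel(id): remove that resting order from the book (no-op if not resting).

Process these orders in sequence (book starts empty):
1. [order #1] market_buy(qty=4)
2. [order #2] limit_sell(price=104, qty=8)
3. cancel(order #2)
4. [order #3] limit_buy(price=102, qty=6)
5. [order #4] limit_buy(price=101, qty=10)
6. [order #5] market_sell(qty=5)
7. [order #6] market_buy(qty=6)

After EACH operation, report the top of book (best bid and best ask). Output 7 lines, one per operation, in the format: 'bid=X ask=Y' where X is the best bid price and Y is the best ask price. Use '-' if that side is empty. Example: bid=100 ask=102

Answer: bid=- ask=-
bid=- ask=104
bid=- ask=-
bid=102 ask=-
bid=102 ask=-
bid=102 ask=-
bid=102 ask=-

Derivation:
After op 1 [order #1] market_buy(qty=4): fills=none; bids=[-] asks=[-]
After op 2 [order #2] limit_sell(price=104, qty=8): fills=none; bids=[-] asks=[#2:8@104]
After op 3 cancel(order #2): fills=none; bids=[-] asks=[-]
After op 4 [order #3] limit_buy(price=102, qty=6): fills=none; bids=[#3:6@102] asks=[-]
After op 5 [order #4] limit_buy(price=101, qty=10): fills=none; bids=[#3:6@102 #4:10@101] asks=[-]
After op 6 [order #5] market_sell(qty=5): fills=#3x#5:5@102; bids=[#3:1@102 #4:10@101] asks=[-]
After op 7 [order #6] market_buy(qty=6): fills=none; bids=[#3:1@102 #4:10@101] asks=[-]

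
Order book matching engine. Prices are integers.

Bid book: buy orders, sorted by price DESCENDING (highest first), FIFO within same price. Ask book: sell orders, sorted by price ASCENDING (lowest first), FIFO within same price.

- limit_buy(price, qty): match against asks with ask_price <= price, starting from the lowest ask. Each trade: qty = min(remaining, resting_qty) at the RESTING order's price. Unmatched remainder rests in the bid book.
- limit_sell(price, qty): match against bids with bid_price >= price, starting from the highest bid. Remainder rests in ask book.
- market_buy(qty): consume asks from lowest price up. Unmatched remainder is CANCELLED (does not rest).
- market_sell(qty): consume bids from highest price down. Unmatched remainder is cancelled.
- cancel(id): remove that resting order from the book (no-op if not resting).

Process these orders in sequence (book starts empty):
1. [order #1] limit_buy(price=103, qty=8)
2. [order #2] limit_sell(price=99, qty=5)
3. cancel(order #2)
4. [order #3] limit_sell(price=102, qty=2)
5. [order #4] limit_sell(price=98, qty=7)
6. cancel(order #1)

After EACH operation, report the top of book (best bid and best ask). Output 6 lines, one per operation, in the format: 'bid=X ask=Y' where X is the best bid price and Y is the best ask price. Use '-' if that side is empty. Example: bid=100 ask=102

After op 1 [order #1] limit_buy(price=103, qty=8): fills=none; bids=[#1:8@103] asks=[-]
After op 2 [order #2] limit_sell(price=99, qty=5): fills=#1x#2:5@103; bids=[#1:3@103] asks=[-]
After op 3 cancel(order #2): fills=none; bids=[#1:3@103] asks=[-]
After op 4 [order #3] limit_sell(price=102, qty=2): fills=#1x#3:2@103; bids=[#1:1@103] asks=[-]
After op 5 [order #4] limit_sell(price=98, qty=7): fills=#1x#4:1@103; bids=[-] asks=[#4:6@98]
After op 6 cancel(order #1): fills=none; bids=[-] asks=[#4:6@98]

Answer: bid=103 ask=-
bid=103 ask=-
bid=103 ask=-
bid=103 ask=-
bid=- ask=98
bid=- ask=98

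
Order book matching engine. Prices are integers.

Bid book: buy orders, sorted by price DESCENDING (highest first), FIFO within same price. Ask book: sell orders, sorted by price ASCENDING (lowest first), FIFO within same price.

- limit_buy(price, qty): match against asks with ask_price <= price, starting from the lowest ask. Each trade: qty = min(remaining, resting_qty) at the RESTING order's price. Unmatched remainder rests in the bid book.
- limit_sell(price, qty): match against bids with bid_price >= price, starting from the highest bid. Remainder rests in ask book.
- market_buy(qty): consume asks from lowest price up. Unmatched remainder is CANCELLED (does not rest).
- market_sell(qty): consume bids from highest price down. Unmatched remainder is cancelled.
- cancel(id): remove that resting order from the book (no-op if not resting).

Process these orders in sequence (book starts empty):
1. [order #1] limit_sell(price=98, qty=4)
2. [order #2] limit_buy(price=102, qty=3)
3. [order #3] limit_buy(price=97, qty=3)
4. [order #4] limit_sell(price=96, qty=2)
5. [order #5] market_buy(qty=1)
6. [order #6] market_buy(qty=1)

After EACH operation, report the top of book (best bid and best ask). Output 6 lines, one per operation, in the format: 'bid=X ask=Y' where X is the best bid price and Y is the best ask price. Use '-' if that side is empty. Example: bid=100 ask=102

Answer: bid=- ask=98
bid=- ask=98
bid=97 ask=98
bid=97 ask=98
bid=97 ask=-
bid=97 ask=-

Derivation:
After op 1 [order #1] limit_sell(price=98, qty=4): fills=none; bids=[-] asks=[#1:4@98]
After op 2 [order #2] limit_buy(price=102, qty=3): fills=#2x#1:3@98; bids=[-] asks=[#1:1@98]
After op 3 [order #3] limit_buy(price=97, qty=3): fills=none; bids=[#3:3@97] asks=[#1:1@98]
After op 4 [order #4] limit_sell(price=96, qty=2): fills=#3x#4:2@97; bids=[#3:1@97] asks=[#1:1@98]
After op 5 [order #5] market_buy(qty=1): fills=#5x#1:1@98; bids=[#3:1@97] asks=[-]
After op 6 [order #6] market_buy(qty=1): fills=none; bids=[#3:1@97] asks=[-]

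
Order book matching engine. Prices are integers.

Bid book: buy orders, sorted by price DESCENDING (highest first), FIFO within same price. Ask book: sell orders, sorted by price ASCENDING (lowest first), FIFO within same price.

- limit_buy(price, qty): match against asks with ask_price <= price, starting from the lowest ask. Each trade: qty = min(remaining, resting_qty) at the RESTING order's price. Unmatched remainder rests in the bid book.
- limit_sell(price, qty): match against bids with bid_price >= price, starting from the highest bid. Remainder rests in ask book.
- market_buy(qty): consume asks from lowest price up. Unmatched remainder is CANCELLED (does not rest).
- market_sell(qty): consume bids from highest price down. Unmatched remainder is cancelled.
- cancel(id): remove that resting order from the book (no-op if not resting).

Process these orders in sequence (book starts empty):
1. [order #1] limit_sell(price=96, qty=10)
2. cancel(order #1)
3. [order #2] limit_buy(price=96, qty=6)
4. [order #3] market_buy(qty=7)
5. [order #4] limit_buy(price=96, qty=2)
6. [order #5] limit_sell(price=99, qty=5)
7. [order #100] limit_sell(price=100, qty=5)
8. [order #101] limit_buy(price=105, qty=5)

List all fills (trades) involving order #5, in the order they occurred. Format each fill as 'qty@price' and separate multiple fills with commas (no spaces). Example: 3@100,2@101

Answer: 5@99

Derivation:
After op 1 [order #1] limit_sell(price=96, qty=10): fills=none; bids=[-] asks=[#1:10@96]
After op 2 cancel(order #1): fills=none; bids=[-] asks=[-]
After op 3 [order #2] limit_buy(price=96, qty=6): fills=none; bids=[#2:6@96] asks=[-]
After op 4 [order #3] market_buy(qty=7): fills=none; bids=[#2:6@96] asks=[-]
After op 5 [order #4] limit_buy(price=96, qty=2): fills=none; bids=[#2:6@96 #4:2@96] asks=[-]
After op 6 [order #5] limit_sell(price=99, qty=5): fills=none; bids=[#2:6@96 #4:2@96] asks=[#5:5@99]
After op 7 [order #100] limit_sell(price=100, qty=5): fills=none; bids=[#2:6@96 #4:2@96] asks=[#5:5@99 #100:5@100]
After op 8 [order #101] limit_buy(price=105, qty=5): fills=#101x#5:5@99; bids=[#2:6@96 #4:2@96] asks=[#100:5@100]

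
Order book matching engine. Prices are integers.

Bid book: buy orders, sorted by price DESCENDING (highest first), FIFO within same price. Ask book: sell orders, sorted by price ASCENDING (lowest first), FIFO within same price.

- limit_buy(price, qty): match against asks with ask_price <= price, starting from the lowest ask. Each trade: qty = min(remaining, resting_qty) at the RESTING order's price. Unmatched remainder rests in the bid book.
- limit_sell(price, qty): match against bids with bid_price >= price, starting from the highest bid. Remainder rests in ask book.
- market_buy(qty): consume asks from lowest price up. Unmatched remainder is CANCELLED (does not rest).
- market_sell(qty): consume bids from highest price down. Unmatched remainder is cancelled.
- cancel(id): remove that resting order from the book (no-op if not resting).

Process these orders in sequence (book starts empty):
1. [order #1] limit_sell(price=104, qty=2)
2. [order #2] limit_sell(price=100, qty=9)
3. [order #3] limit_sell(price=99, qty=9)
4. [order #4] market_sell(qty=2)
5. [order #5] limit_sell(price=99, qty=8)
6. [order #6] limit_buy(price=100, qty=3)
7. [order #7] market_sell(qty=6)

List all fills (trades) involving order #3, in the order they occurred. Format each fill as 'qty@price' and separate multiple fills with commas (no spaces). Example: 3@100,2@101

Answer: 3@99

Derivation:
After op 1 [order #1] limit_sell(price=104, qty=2): fills=none; bids=[-] asks=[#1:2@104]
After op 2 [order #2] limit_sell(price=100, qty=9): fills=none; bids=[-] asks=[#2:9@100 #1:2@104]
After op 3 [order #3] limit_sell(price=99, qty=9): fills=none; bids=[-] asks=[#3:9@99 #2:9@100 #1:2@104]
After op 4 [order #4] market_sell(qty=2): fills=none; bids=[-] asks=[#3:9@99 #2:9@100 #1:2@104]
After op 5 [order #5] limit_sell(price=99, qty=8): fills=none; bids=[-] asks=[#3:9@99 #5:8@99 #2:9@100 #1:2@104]
After op 6 [order #6] limit_buy(price=100, qty=3): fills=#6x#3:3@99; bids=[-] asks=[#3:6@99 #5:8@99 #2:9@100 #1:2@104]
After op 7 [order #7] market_sell(qty=6): fills=none; bids=[-] asks=[#3:6@99 #5:8@99 #2:9@100 #1:2@104]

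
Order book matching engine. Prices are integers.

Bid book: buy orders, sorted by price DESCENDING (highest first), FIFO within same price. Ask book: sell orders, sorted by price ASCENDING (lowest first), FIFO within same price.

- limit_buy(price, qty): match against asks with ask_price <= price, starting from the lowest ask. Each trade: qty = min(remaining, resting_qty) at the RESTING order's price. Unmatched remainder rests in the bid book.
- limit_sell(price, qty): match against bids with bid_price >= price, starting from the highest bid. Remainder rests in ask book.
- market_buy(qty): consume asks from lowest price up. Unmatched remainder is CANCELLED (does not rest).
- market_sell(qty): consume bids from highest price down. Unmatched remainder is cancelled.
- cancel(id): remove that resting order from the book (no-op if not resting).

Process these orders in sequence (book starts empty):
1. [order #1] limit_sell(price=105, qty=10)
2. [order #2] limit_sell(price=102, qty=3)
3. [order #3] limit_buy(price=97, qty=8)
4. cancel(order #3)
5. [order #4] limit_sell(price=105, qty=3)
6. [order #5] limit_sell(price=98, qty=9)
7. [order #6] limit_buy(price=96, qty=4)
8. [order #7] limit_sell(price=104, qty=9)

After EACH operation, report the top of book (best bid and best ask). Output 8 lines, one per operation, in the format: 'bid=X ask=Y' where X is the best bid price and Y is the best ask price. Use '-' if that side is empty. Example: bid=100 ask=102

Answer: bid=- ask=105
bid=- ask=102
bid=97 ask=102
bid=- ask=102
bid=- ask=102
bid=- ask=98
bid=96 ask=98
bid=96 ask=98

Derivation:
After op 1 [order #1] limit_sell(price=105, qty=10): fills=none; bids=[-] asks=[#1:10@105]
After op 2 [order #2] limit_sell(price=102, qty=3): fills=none; bids=[-] asks=[#2:3@102 #1:10@105]
After op 3 [order #3] limit_buy(price=97, qty=8): fills=none; bids=[#3:8@97] asks=[#2:3@102 #1:10@105]
After op 4 cancel(order #3): fills=none; bids=[-] asks=[#2:3@102 #1:10@105]
After op 5 [order #4] limit_sell(price=105, qty=3): fills=none; bids=[-] asks=[#2:3@102 #1:10@105 #4:3@105]
After op 6 [order #5] limit_sell(price=98, qty=9): fills=none; bids=[-] asks=[#5:9@98 #2:3@102 #1:10@105 #4:3@105]
After op 7 [order #6] limit_buy(price=96, qty=4): fills=none; bids=[#6:4@96] asks=[#5:9@98 #2:3@102 #1:10@105 #4:3@105]
After op 8 [order #7] limit_sell(price=104, qty=9): fills=none; bids=[#6:4@96] asks=[#5:9@98 #2:3@102 #7:9@104 #1:10@105 #4:3@105]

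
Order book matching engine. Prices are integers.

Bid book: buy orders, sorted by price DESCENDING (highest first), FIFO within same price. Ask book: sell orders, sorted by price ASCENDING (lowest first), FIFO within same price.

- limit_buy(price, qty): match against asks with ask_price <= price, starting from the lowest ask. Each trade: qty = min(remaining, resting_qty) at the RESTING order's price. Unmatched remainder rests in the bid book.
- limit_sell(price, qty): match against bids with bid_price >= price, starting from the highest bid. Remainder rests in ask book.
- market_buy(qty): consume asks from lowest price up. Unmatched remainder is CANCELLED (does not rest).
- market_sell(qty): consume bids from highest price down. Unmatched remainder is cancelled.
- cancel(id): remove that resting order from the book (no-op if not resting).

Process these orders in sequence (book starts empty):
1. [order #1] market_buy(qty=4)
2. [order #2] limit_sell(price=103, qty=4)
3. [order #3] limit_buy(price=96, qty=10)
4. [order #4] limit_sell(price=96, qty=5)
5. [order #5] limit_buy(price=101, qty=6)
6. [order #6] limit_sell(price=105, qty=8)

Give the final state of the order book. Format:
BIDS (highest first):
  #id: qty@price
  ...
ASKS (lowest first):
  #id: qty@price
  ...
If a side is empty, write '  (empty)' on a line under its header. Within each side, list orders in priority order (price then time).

After op 1 [order #1] market_buy(qty=4): fills=none; bids=[-] asks=[-]
After op 2 [order #2] limit_sell(price=103, qty=4): fills=none; bids=[-] asks=[#2:4@103]
After op 3 [order #3] limit_buy(price=96, qty=10): fills=none; bids=[#3:10@96] asks=[#2:4@103]
After op 4 [order #4] limit_sell(price=96, qty=5): fills=#3x#4:5@96; bids=[#3:5@96] asks=[#2:4@103]
After op 5 [order #5] limit_buy(price=101, qty=6): fills=none; bids=[#5:6@101 #3:5@96] asks=[#2:4@103]
After op 6 [order #6] limit_sell(price=105, qty=8): fills=none; bids=[#5:6@101 #3:5@96] asks=[#2:4@103 #6:8@105]

Answer: BIDS (highest first):
  #5: 6@101
  #3: 5@96
ASKS (lowest first):
  #2: 4@103
  #6: 8@105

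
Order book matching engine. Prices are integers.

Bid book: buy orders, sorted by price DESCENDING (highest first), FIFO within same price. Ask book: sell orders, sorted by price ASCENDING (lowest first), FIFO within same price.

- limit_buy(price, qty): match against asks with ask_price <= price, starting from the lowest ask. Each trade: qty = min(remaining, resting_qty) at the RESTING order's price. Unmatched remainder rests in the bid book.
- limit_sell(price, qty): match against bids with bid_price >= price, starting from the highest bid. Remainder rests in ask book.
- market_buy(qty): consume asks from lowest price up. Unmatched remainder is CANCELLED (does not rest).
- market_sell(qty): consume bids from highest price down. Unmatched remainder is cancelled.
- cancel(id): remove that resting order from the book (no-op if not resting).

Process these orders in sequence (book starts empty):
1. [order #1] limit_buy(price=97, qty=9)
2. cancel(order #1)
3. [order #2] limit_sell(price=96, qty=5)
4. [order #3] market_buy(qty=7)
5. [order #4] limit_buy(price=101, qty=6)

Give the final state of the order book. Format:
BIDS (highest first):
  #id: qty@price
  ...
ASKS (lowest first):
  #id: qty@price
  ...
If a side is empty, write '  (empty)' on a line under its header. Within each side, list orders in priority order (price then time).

After op 1 [order #1] limit_buy(price=97, qty=9): fills=none; bids=[#1:9@97] asks=[-]
After op 2 cancel(order #1): fills=none; bids=[-] asks=[-]
After op 3 [order #2] limit_sell(price=96, qty=5): fills=none; bids=[-] asks=[#2:5@96]
After op 4 [order #3] market_buy(qty=7): fills=#3x#2:5@96; bids=[-] asks=[-]
After op 5 [order #4] limit_buy(price=101, qty=6): fills=none; bids=[#4:6@101] asks=[-]

Answer: BIDS (highest first):
  #4: 6@101
ASKS (lowest first):
  (empty)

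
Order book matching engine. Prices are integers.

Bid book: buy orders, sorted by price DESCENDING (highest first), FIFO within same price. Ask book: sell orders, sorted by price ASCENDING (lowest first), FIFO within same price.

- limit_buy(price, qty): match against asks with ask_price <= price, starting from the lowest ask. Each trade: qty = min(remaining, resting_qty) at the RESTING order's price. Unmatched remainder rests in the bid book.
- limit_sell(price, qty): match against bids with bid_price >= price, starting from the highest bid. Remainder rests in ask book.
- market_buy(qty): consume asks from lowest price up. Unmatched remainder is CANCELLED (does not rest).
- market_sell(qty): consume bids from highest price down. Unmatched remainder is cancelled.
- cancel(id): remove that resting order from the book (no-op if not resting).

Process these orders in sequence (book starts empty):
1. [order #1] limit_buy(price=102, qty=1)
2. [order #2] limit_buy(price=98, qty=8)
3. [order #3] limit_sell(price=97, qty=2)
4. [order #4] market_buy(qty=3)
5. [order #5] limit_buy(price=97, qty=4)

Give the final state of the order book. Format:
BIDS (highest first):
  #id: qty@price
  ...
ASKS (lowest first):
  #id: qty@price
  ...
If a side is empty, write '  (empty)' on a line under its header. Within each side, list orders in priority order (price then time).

After op 1 [order #1] limit_buy(price=102, qty=1): fills=none; bids=[#1:1@102] asks=[-]
After op 2 [order #2] limit_buy(price=98, qty=8): fills=none; bids=[#1:1@102 #2:8@98] asks=[-]
After op 3 [order #3] limit_sell(price=97, qty=2): fills=#1x#3:1@102 #2x#3:1@98; bids=[#2:7@98] asks=[-]
After op 4 [order #4] market_buy(qty=3): fills=none; bids=[#2:7@98] asks=[-]
After op 5 [order #5] limit_buy(price=97, qty=4): fills=none; bids=[#2:7@98 #5:4@97] asks=[-]

Answer: BIDS (highest first):
  #2: 7@98
  #5: 4@97
ASKS (lowest first):
  (empty)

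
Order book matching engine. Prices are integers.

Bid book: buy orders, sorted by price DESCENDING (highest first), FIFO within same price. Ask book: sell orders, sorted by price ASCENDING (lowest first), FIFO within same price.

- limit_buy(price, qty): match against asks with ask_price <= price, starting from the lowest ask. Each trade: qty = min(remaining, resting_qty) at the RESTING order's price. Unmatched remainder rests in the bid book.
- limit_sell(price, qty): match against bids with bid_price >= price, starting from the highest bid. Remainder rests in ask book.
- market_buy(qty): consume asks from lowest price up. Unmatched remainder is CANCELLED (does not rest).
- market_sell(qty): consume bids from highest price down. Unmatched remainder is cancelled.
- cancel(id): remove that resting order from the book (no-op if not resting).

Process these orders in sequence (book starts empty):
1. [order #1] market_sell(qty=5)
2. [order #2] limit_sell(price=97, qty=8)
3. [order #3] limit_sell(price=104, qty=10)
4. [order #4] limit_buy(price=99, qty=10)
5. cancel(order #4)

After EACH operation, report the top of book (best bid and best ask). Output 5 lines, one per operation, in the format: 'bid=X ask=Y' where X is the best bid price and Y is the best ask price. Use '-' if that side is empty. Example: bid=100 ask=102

Answer: bid=- ask=-
bid=- ask=97
bid=- ask=97
bid=99 ask=104
bid=- ask=104

Derivation:
After op 1 [order #1] market_sell(qty=5): fills=none; bids=[-] asks=[-]
After op 2 [order #2] limit_sell(price=97, qty=8): fills=none; bids=[-] asks=[#2:8@97]
After op 3 [order #3] limit_sell(price=104, qty=10): fills=none; bids=[-] asks=[#2:8@97 #3:10@104]
After op 4 [order #4] limit_buy(price=99, qty=10): fills=#4x#2:8@97; bids=[#4:2@99] asks=[#3:10@104]
After op 5 cancel(order #4): fills=none; bids=[-] asks=[#3:10@104]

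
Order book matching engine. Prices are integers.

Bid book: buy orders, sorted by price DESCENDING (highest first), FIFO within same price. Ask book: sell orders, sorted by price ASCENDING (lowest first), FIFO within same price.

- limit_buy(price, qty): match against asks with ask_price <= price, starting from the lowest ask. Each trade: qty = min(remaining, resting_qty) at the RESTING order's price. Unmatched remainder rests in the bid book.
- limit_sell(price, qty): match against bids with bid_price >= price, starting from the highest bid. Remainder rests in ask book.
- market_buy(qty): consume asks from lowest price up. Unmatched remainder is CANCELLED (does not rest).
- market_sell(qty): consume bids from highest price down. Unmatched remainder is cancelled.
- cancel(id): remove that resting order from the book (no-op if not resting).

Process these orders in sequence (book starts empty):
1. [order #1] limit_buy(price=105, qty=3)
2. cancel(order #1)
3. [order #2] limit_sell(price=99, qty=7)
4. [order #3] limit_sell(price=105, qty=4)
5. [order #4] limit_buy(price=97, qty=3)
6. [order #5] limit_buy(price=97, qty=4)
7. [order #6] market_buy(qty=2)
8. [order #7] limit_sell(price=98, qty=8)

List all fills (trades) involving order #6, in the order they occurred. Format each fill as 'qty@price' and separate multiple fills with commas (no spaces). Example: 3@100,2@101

Answer: 2@99

Derivation:
After op 1 [order #1] limit_buy(price=105, qty=3): fills=none; bids=[#1:3@105] asks=[-]
After op 2 cancel(order #1): fills=none; bids=[-] asks=[-]
After op 3 [order #2] limit_sell(price=99, qty=7): fills=none; bids=[-] asks=[#2:7@99]
After op 4 [order #3] limit_sell(price=105, qty=4): fills=none; bids=[-] asks=[#2:7@99 #3:4@105]
After op 5 [order #4] limit_buy(price=97, qty=3): fills=none; bids=[#4:3@97] asks=[#2:7@99 #3:4@105]
After op 6 [order #5] limit_buy(price=97, qty=4): fills=none; bids=[#4:3@97 #5:4@97] asks=[#2:7@99 #3:4@105]
After op 7 [order #6] market_buy(qty=2): fills=#6x#2:2@99; bids=[#4:3@97 #5:4@97] asks=[#2:5@99 #3:4@105]
After op 8 [order #7] limit_sell(price=98, qty=8): fills=none; bids=[#4:3@97 #5:4@97] asks=[#7:8@98 #2:5@99 #3:4@105]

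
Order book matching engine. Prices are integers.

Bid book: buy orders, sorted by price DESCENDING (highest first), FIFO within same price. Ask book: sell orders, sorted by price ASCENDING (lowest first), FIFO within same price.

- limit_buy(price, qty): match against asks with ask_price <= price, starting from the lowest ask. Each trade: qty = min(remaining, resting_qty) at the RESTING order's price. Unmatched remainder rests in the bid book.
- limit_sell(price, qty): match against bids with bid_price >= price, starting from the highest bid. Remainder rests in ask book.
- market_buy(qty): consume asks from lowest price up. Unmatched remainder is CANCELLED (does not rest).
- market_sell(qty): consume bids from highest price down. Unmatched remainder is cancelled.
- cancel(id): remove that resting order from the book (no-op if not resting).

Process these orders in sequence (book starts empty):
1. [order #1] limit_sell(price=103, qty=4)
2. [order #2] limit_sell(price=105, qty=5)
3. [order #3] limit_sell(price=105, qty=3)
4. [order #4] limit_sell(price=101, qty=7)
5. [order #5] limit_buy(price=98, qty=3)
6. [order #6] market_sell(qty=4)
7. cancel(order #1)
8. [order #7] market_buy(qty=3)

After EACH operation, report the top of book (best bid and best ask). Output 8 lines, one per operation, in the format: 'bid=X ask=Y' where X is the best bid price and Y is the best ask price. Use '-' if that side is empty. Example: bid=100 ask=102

After op 1 [order #1] limit_sell(price=103, qty=4): fills=none; bids=[-] asks=[#1:4@103]
After op 2 [order #2] limit_sell(price=105, qty=5): fills=none; bids=[-] asks=[#1:4@103 #2:5@105]
After op 3 [order #3] limit_sell(price=105, qty=3): fills=none; bids=[-] asks=[#1:4@103 #2:5@105 #3:3@105]
After op 4 [order #4] limit_sell(price=101, qty=7): fills=none; bids=[-] asks=[#4:7@101 #1:4@103 #2:5@105 #3:3@105]
After op 5 [order #5] limit_buy(price=98, qty=3): fills=none; bids=[#5:3@98] asks=[#4:7@101 #1:4@103 #2:5@105 #3:3@105]
After op 6 [order #6] market_sell(qty=4): fills=#5x#6:3@98; bids=[-] asks=[#4:7@101 #1:4@103 #2:5@105 #3:3@105]
After op 7 cancel(order #1): fills=none; bids=[-] asks=[#4:7@101 #2:5@105 #3:3@105]
After op 8 [order #7] market_buy(qty=3): fills=#7x#4:3@101; bids=[-] asks=[#4:4@101 #2:5@105 #3:3@105]

Answer: bid=- ask=103
bid=- ask=103
bid=- ask=103
bid=- ask=101
bid=98 ask=101
bid=- ask=101
bid=- ask=101
bid=- ask=101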